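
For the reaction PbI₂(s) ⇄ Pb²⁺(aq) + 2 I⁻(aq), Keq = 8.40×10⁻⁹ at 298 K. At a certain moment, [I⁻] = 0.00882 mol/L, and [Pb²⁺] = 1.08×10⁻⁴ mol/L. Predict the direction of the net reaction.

at equilibrium

(PbI₂ is a pure solid — omitted from Q.)
Q = [Pb²⁺]·[I⁻]² = (1.08×10⁻⁴)·(0.00882)² = 8.40×10⁻⁹
Q = 8.40×10⁻⁹ = Keq, so the system is already at equilibrium.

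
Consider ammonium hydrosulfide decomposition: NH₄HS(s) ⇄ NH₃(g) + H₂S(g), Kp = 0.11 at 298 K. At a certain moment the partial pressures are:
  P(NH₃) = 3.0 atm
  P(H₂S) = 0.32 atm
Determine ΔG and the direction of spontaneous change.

(NH₄HS is a pure solid — omitted from Qp.)
Qp = P(NH₃)·P(H₂S) = (3.0)·(0.32) = 0.960
ΔG = RT ln(Qp/Kp) = (8.314 J mol⁻¹ K⁻¹)(298 K) × ln(0.960/0.11)
   = (2.478 kJ/mol)(2.166) = 5.37 kJ/mol
ΔG > 0, so the forward reaction is non-spontaneous (proceeds in reverse).

ΔG = 5.37 kJ/mol; the forward reaction is non-spontaneous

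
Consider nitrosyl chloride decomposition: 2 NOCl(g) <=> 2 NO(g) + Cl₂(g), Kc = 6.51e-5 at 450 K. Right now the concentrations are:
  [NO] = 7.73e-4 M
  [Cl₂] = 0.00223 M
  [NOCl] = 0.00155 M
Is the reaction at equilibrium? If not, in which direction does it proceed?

to the left

Qc = [NO]²·[Cl₂] / [NOCl]² = (7.73e-4)²·(0.00223) / (0.00155)² = 5.55e-4
Qc = 5.55e-4 > Kc = 6.51e-5, so the reverse reaction proceeds.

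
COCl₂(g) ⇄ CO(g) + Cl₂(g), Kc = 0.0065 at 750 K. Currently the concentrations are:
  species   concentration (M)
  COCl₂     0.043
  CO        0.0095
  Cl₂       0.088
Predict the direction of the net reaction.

Qc = [CO]·[Cl₂] / [COCl₂] = (0.0095)·(0.088) / (0.043) = 0.019
Qc = 0.019 > Kc = 0.0065, so the reverse reaction proceeds.

reverse (toward reactants)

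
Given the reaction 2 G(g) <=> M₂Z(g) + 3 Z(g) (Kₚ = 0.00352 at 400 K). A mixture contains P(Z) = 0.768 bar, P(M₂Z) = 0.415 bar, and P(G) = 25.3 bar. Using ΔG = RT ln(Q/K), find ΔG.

Qₚ = P(M₂Z)·P(Z)³ / P(G)² = (0.415)·(0.768)³ / (25.3)² = 2.94e-4
ΔG = RT ln(Qₚ/Kₚ) = (8.314 J mol⁻¹ K⁻¹)(400 K) × ln(2.94e-4/0.00352)
   = (3.326 kJ/mol)(-2.483) = -8.26 kJ/mol
ΔG < 0, so the forward reaction is spontaneous (proceeds forward).

ΔG = -8.26 kJ/mol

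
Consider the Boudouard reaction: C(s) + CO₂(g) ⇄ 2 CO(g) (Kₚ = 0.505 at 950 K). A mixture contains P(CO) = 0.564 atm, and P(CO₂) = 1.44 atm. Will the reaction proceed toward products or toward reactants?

toward products

(C is a pure solid — omitted from Qₚ.)
Qₚ = P(CO)² / P(CO₂) = (0.564)² / (1.44) = 0.221
Qₚ = 0.221 < Kₚ = 0.505, so the forward reaction proceeds.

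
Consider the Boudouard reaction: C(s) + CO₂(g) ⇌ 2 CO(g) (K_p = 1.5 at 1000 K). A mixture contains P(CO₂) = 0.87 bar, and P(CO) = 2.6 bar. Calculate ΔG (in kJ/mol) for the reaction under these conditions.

ΔG = 13.7 kJ/mol

(C is a pure solid — omitted from Q_p.)
Q_p = P(CO)² / P(CO₂) = (2.6)² / (0.87) = 7.77
ΔG = RT ln(Q_p/K_p) = (8.314 J mol⁻¹ K⁻¹)(1000 K) × ln(7.77/1.5)
   = (8.314 kJ/mol)(1.645) = 13.7 kJ/mol
ΔG > 0, so the forward reaction is non-spontaneous (proceeds in reverse).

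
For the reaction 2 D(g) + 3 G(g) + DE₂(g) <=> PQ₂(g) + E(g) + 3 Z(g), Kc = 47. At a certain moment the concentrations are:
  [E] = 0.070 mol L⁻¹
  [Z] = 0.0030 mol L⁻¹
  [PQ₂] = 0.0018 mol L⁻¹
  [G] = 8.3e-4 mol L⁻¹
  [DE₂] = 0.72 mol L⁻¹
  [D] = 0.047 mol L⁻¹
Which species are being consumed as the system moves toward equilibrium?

Qc = [PQ₂]·[E]·[Z]³ / ([D]²·[G]³·[DE₂]) = (0.0018)·(0.070)·(0.0030)³ / ((0.047)²·(8.3e-4)³·(0.72)) = 3.7
Qc = 3.7 < Kc = 47: net forward reaction.

D, G, DE₂ (reactants)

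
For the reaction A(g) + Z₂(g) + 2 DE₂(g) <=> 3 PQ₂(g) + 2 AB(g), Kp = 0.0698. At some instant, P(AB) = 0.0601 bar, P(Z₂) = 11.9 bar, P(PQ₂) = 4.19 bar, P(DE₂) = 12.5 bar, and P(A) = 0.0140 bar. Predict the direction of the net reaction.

Qp = P(PQ₂)³·P(AB)² / (P(A)·P(Z₂)·P(DE₂)²) = (4.19)³·(0.0601)² / ((0.0140)·(11.9)·(12.5)²) = 0.0102
Qp = 0.0102 < Kp = 0.0698, so the forward reaction proceeds.

toward products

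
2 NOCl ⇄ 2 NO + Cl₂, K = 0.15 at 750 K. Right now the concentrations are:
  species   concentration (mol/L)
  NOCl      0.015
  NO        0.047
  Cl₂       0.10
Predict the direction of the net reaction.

in the reverse direction

Q = [NO]²·[Cl₂] / [NOCl]² = (0.047)²·(0.10) / (0.015)² = 0.98
Q = 0.98 > K = 0.15, so the reverse reaction proceeds.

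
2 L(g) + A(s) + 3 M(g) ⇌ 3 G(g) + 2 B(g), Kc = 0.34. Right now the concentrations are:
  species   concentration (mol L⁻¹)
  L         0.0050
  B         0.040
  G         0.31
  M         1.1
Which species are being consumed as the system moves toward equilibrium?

(A is a pure solid — omitted from Qc.)
Qc = [G]³·[B]² / ([L]²·[M]³) = (0.31)³·(0.040)² / ((0.0050)²·(1.1)³) = 1.4
Qc = 1.4 > Kc = 0.34: net reverse reaction.

G, B (products)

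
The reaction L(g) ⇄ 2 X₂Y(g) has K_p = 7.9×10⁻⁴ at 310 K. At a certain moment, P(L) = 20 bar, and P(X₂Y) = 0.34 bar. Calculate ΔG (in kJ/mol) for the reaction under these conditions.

Q_p = P(X₂Y)² / P(L) = (0.34)² / (20) = 0.00578
ΔG = RT ln(Q_p/K_p) = (8.314 J mol⁻¹ K⁻¹)(310 K) × ln(0.00578/7.9×10⁻⁴)
   = (2.577 kJ/mol)(1.990) = 5.13 kJ/mol
ΔG > 0, so the forward reaction is non-spontaneous (proceeds in reverse).

ΔG = 5.13 kJ/mol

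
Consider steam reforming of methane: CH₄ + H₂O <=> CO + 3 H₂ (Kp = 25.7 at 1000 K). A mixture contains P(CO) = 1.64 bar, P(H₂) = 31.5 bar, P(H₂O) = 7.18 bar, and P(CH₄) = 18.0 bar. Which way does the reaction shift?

Qp = P(CO)·P(H₂)³ / (P(CH₄)·P(H₂O)) = (1.64)·(31.5)³ / ((18.0)·(7.18)) = 397
Qp = 397 > Kp = 25.7, so the reverse reaction proceeds.

reverse (toward reactants)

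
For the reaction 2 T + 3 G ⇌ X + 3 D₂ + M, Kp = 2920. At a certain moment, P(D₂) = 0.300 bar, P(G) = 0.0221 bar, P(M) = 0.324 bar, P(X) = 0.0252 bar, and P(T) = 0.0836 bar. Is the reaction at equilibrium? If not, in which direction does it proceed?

no net change (already at equilibrium)

Qp = P(X)·P(D₂)³·P(M) / (P(T)²·P(G)³) = (0.0252)·(0.300)³·(0.324) / ((0.0836)²·(0.0221)³) = 2920
Qp = 2920 = Kp, so the system is already at equilibrium.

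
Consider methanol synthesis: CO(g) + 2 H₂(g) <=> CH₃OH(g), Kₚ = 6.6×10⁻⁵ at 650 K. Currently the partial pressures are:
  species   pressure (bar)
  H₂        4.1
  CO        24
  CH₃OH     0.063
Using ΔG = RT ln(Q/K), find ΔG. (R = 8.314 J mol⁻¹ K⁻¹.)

Qₚ = P(CH₃OH) / (P(CO)·P(H₂)²) = (0.063) / ((24)·(4.1)²) = 1.56×10⁻⁴
ΔG = RT ln(Qₚ/Kₚ) = (8.314 J mol⁻¹ K⁻¹)(650 K) × ln(1.56×10⁻⁴/6.6×10⁻⁵)
   = (5.404 kJ/mol)(0.8602) = 4.65 kJ/mol
ΔG > 0, so the forward reaction is non-spontaneous (proceeds in reverse).

ΔG = 4.65 kJ/mol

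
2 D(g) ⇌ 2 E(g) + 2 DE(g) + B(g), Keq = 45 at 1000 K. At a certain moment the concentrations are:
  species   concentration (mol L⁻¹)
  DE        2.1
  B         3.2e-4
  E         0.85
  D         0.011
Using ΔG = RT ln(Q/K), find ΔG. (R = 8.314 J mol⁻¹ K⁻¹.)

Q = [E]²·[DE]²·[B] / [D]² = (0.85)²·(2.1)²·(3.2e-4) / (0.011)² = 8.43
ΔG = RT ln(Q/Keq) = (8.314 J mol⁻¹ K⁻¹)(1000 K) × ln(8.43/45)
   = (8.314 kJ/mol)(-1.675) = -13.9 kJ/mol
ΔG < 0, so the forward reaction is spontaneous (proceeds forward).

ΔG = -13.9 kJ/mol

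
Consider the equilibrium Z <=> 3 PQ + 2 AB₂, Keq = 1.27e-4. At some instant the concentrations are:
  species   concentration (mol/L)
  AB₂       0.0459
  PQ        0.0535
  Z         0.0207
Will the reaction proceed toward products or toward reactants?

to the right

Q = [PQ]³·[AB₂]² / [Z] = (0.0535)³·(0.0459)² / (0.0207) = 1.56e-5
Q = 1.56e-5 < Keq = 1.27e-4, so the forward reaction proceeds.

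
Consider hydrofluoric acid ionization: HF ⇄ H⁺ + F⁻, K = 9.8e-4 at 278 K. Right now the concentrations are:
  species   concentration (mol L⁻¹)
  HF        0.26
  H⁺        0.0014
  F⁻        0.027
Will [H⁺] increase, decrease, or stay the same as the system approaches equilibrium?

increase

Q = [H⁺]·[F⁻] / [HF] = (0.0014)·(0.027) / (0.26) = 1.5e-4
Q = 1.5e-4 < K = 9.8e-4: net forward reaction.
H⁺ is a product, so it increases.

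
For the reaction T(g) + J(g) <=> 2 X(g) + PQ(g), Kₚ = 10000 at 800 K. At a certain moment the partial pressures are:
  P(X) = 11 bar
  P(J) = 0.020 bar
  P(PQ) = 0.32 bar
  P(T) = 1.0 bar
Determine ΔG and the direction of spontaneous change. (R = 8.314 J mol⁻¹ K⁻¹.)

Qₚ = P(X)²·P(PQ) / (P(T)·P(J)) = (11)²·(0.32) / ((1.0)·(0.020)) = 1940
ΔG = RT ln(Qₚ/Kₚ) = (8.314 J mol⁻¹ K⁻¹)(800 K) × ln(1940/10000)
   = (6.651 kJ/mol)(-1.640) = -10.9 kJ/mol
ΔG < 0, so the forward reaction is spontaneous (proceeds forward).

ΔG = -10.9 kJ/mol; the forward reaction is spontaneous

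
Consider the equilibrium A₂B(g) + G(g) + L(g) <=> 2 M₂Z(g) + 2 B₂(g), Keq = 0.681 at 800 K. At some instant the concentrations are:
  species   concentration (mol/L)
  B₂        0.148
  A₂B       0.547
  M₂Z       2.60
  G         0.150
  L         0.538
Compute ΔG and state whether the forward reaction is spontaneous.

Q = [M₂Z]²·[B₂]² / ([A₂B]·[G]·[L]) = (2.60)²·(0.148)² / ((0.547)·(0.150)·(0.538)) = 3.35
ΔG = RT ln(Q/Keq) = (8.314 J mol⁻¹ K⁻¹)(800 K) × ln(3.35/0.681)
   = (6.651 kJ/mol)(1.593) = 10.6 kJ/mol
ΔG > 0, so the forward reaction is non-spontaneous (proceeds in reverse).

ΔG = 10.6 kJ/mol; the forward reaction is non-spontaneous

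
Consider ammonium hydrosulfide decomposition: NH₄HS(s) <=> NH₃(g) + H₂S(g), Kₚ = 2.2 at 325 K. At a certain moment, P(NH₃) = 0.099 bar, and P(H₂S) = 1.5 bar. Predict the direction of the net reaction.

(NH₄HS is a pure solid — omitted from Qₚ.)
Qₚ = P(NH₃)·P(H₂S) = (0.099)·(1.5) = 0.15
Qₚ = 0.15 < Kₚ = 2.2, so the forward reaction proceeds.

forward (toward products)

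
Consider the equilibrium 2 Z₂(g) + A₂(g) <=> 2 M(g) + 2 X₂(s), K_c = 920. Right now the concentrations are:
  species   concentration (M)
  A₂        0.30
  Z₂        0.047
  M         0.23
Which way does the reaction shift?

(X₂ is a pure solid — omitted from Q_c.)
Q_c = [M]² / ([Z₂]²·[A₂]) = (0.23)² / ((0.047)²·(0.30)) = 80
Q_c = 80 < K_c = 920, so the forward reaction proceeds.

toward products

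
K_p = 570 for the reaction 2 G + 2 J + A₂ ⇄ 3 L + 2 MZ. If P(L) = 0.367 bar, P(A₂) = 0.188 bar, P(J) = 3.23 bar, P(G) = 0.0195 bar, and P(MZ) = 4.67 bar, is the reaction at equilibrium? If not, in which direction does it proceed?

in the reverse direction

Q_p = P(L)³·P(MZ)² / (P(G)²·P(J)²·P(A₂)) = (0.367)³·(4.67)² / ((0.0195)²·(3.23)²·(0.188)) = 1450
Q_p = 1450 > K_p = 570, so the reverse reaction proceeds.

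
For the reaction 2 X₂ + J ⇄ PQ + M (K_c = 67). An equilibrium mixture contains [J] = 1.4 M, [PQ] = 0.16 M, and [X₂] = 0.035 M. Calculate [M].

[M] = 0.72 M

At equilibrium, K_c = [PQ]·[M] / ([X₂]²·[J]) = 67.
(0.16)·([M]) / ((0.035)²·(1.4)) = 67
[M] = 0.718 = 0.72 M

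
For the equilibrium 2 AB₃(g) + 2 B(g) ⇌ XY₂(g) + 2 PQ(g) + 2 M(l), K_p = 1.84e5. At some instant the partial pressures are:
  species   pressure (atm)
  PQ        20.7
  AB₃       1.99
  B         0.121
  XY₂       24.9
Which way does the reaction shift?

neither direction; the system is at equilibrium

(M is a pure liquid — omitted from Q_p.)
Q_p = P(XY₂)·P(PQ)² / (P(AB₃)²·P(B)²) = (24.9)·(20.7)² / ((1.99)²·(0.121)²) = 1.84e5
Q_p = 1.84e5 = K_p, so the system is already at equilibrium.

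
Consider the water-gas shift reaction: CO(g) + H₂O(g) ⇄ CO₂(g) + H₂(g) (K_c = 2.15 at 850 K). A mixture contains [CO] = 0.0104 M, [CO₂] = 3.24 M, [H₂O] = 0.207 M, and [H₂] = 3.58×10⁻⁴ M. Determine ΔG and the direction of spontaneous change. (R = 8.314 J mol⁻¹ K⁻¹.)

Q_c = [CO₂]·[H₂] / ([CO]·[H₂O]) = (3.24)·(3.58×10⁻⁴) / ((0.0104)·(0.207)) = 0.539
ΔG = RT ln(Q_c/K_c) = (8.314 J mol⁻¹ K⁻¹)(850 K) × ln(0.539/2.15)
   = (7.067 kJ/mol)(-1.384) = -9.78 kJ/mol
ΔG < 0, so the forward reaction is spontaneous (proceeds forward).

ΔG = -9.78 kJ/mol; the forward reaction is spontaneous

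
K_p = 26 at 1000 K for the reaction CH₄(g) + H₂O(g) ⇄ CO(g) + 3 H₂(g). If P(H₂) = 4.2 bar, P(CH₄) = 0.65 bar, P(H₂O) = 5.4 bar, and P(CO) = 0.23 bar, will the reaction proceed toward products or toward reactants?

Q_p = P(CO)·P(H₂)³ / (P(CH₄)·P(H₂O)) = (0.23)·(4.2)³ / ((0.65)·(5.4)) = 4.9
Q_p = 4.9 < K_p = 26, so the forward reaction proceeds.

forward (toward products)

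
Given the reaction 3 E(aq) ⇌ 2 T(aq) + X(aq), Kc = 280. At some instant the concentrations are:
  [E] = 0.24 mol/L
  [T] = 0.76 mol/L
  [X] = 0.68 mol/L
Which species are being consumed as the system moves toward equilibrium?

E (reactants)

Qc = [T]²·[X] / [E]³ = (0.76)²·(0.68) / (0.24)³ = 28
Qc = 28 < Kc = 280: net forward reaction.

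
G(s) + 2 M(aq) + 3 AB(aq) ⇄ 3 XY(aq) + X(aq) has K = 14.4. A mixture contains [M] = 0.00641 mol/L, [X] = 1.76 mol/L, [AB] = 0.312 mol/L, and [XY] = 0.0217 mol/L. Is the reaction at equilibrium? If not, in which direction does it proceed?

neither direction; the system is at equilibrium

(G is a pure solid — omitted from Q.)
Q = [XY]³·[X] / ([M]²·[AB]³) = (0.0217)³·(1.76) / ((0.00641)²·(0.312)³) = 14.4
Q = 14.4 = K, so the system is already at equilibrium.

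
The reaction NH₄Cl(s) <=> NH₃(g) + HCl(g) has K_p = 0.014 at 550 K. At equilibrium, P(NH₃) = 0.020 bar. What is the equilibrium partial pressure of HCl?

(NH₄Cl is a pure solid — omitted from K_p.)
At equilibrium, K_p = P(NH₃)·P(HCl) = 0.014.
(0.020)·(P(HCl)) = 0.014
P(HCl) = 0.700 = 0.70 bar

P(HCl) = 0.70 bar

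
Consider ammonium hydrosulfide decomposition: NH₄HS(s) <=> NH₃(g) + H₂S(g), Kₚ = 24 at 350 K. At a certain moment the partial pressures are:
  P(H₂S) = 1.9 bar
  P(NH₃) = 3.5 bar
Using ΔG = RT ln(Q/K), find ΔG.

ΔG = -3.73 kJ/mol

(NH₄HS is a pure solid — omitted from Qₚ.)
Qₚ = P(NH₃)·P(H₂S) = (3.5)·(1.9) = 6.65
ΔG = RT ln(Qₚ/Kₚ) = (8.314 J mol⁻¹ K⁻¹)(350 K) × ln(6.65/24)
   = (2.910 kJ/mol)(-1.283) = -3.73 kJ/mol
ΔG < 0, so the forward reaction is spontaneous (proceeds forward).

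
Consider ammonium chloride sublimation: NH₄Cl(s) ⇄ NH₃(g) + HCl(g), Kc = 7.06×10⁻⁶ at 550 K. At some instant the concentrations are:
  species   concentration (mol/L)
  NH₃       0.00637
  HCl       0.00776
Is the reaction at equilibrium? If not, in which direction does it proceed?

(NH₄Cl is a pure solid — omitted from Qc.)
Qc = [NH₃]·[HCl] = (0.00637)·(0.00776) = 4.94×10⁻⁵
Qc = 4.94×10⁻⁵ > Kc = 7.06×10⁻⁶, so the reverse reaction proceeds.

in the reverse direction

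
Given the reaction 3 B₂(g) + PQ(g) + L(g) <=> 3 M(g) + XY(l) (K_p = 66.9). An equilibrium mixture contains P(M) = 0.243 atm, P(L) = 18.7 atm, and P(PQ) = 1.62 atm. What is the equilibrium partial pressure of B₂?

P(B₂) = 0.0192 atm

(XY is a pure liquid — omitted from K_p.)
At equilibrium, K_p = P(M)³ / (P(B₂)³·P(PQ)·P(L)) = 66.9.
(0.243)³ / ((P(B₂))³·(1.62)·(18.7)) = 66.9
P(B₂)³ = 7.08×10⁻⁶ ⇒ P(B₂) = 0.0192 atm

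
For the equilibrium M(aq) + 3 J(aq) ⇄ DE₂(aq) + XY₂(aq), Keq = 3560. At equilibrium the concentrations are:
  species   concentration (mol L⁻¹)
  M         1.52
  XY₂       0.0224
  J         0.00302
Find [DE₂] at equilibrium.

At equilibrium, Keq = [DE₂]·[XY₂] / ([M]·[J]³) = 3560.
([DE₂])·(0.0224) / ((1.52)·(0.00302)³) = 3560
[DE₂] = 0.00665 mol L⁻¹

[DE₂] = 0.00665 mol L⁻¹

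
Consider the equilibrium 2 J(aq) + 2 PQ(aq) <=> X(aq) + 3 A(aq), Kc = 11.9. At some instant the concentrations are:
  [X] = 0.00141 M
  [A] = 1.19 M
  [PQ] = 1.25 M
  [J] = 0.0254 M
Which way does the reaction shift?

Qc = [X]·[A]³ / ([J]²·[PQ]²) = (0.00141)·(1.19)³ / ((0.0254)²·(1.25)²) = 2.36
Qc = 2.36 < Kc = 11.9, so the forward reaction proceeds.

forward (toward products)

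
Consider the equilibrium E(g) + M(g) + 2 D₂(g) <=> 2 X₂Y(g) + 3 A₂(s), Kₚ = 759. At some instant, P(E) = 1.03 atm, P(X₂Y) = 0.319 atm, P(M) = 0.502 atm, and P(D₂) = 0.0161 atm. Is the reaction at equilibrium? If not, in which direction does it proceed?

(A₂ is a pure solid — omitted from Qₚ.)
Qₚ = P(X₂Y)² / (P(E)·P(M)·P(D₂)²) = (0.319)² / ((1.03)·(0.502)·(0.0161)²) = 759
Qₚ = 759 = Kₚ, so the system is already at equilibrium.

at equilibrium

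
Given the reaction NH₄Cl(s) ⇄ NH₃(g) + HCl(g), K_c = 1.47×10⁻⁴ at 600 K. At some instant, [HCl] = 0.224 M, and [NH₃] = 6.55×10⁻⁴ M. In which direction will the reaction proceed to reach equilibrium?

no net change (already at equilibrium)

(NH₄Cl is a pure solid — omitted from Q_c.)
Q_c = [NH₃]·[HCl] = (6.55×10⁻⁴)·(0.224) = 1.47×10⁻⁴
Q_c = 1.47×10⁻⁴ = K_c, so the system is already at equilibrium.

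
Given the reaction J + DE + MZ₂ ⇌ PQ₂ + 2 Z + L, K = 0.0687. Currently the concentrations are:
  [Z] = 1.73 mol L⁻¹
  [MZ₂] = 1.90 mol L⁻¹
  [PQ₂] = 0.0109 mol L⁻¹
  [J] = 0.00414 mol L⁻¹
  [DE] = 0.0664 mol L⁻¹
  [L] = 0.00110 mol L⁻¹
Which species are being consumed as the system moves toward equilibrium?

Q = [PQ₂]·[Z]²·[L] / ([J]·[DE]·[MZ₂]) = (0.0109)·(1.73)²·(0.00110) / ((0.00414)·(0.0664)·(1.90)) = 0.0687
Q = 0.0687 = K; the system is at equilibrium.

none (at equilibrium)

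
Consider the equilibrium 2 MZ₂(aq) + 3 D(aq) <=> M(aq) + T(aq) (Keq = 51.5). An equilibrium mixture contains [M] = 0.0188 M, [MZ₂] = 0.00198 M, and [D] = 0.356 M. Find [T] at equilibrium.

At equilibrium, Keq = [M]·[T] / ([MZ₂]²·[D]³) = 51.5.
(0.0188)·([T]) / ((0.00198)²·(0.356)³) = 51.5
[T] = 4.85e-4 M

[T] = 4.85e-4 M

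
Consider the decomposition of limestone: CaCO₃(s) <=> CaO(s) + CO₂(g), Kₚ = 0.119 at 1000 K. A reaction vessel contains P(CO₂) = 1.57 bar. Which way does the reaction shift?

toward reactants

(CaCO₃, CaO are pure solids — omitted from Qₚ.)
Qₚ = P(CO₂) = 1.57
Qₚ = 1.57 > Kₚ = 0.119, so the reverse reaction proceeds.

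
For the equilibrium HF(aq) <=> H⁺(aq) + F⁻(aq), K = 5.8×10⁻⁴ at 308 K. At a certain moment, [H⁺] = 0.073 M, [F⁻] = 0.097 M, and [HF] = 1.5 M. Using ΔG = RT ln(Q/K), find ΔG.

Q = [H⁺]·[F⁻] / [HF] = (0.073)·(0.097) / (1.5) = 0.00472
ΔG = RT ln(Q/K) = (8.314 J mol⁻¹ K⁻¹)(308 K) × ln(0.00472/5.8×10⁻⁴)
   = (2.561 kJ/mol)(2.097) = 5.37 kJ/mol
ΔG > 0, so the forward reaction is non-spontaneous (proceeds in reverse).

ΔG = 5.37 kJ/mol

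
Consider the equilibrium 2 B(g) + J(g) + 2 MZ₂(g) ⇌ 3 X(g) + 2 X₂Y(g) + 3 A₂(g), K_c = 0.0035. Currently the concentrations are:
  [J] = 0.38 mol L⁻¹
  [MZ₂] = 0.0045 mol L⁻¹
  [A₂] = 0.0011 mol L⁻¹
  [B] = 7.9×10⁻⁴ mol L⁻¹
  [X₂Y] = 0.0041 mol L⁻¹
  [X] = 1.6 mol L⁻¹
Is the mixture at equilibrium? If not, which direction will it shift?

no; Q > K, reaction proceeds in reverse

Q_c = [X]³·[X₂Y]²·[A₂]³ / ([B]²·[J]·[MZ₂]²) = (1.6)³·(0.0041)²·(0.0011)³ / ((7.9×10⁻⁴)²·(0.38)·(0.0045)²) = 0.019
Q_c = 0.019 > K_c = 0.0035: net reverse reaction.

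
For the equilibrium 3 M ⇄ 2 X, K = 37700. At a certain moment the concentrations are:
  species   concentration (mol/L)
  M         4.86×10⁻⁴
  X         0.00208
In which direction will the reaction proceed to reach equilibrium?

at equilibrium

Q = [X]² / [M]³ = (0.00208)² / (4.86×10⁻⁴)³ = 37700
Q = 37700 = K, so the system is already at equilibrium.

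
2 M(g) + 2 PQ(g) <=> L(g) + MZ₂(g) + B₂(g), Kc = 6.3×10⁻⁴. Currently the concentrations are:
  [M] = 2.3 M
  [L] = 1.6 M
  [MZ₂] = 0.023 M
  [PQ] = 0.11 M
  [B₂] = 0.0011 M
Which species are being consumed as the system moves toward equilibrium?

Qc = [L]·[MZ₂]·[B₂] / ([M]²·[PQ]²) = (1.6)·(0.023)·(0.0011) / ((2.3)²·(0.11)²) = 6.3×10⁻⁴
Qc = 6.3×10⁻⁴ = Kc; the system is at equilibrium.

none (at equilibrium)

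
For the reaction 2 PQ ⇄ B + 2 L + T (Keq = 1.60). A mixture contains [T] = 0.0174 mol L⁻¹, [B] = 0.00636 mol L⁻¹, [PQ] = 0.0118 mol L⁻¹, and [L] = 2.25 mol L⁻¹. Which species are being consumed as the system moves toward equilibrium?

B, L, T (products)

Q = [B]·[L]²·[T] / [PQ]² = (0.00636)·(2.25)²·(0.0174) / (0.0118)² = 4.02
Q = 4.02 > Keq = 1.60: net reverse reaction.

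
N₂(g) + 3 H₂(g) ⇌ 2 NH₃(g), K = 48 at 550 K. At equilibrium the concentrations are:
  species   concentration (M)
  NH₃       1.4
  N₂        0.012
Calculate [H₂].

At equilibrium, K = [NH₃]² / ([N₂]·[H₂]³) = 48.
(1.4)² / ((0.012)·([H₂])³) = 48
[H₂]³ = 3.40 ⇒ [H₂] = 1.5 M

[H₂] = 1.5 M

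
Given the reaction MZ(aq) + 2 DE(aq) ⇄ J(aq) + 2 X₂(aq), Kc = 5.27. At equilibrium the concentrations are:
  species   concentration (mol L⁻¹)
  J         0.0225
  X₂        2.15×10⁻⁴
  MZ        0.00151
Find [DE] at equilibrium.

At equilibrium, Kc = [J]·[X₂]² / ([MZ]·[DE]²) = 5.27.
(0.0225)·(2.15×10⁻⁴)² / ((0.00151)·([DE])²) = 5.27
[DE]² = 1.31×10⁻⁷ ⇒ [DE] = 3.62×10⁻⁴ mol L⁻¹

[DE] = 3.62×10⁻⁴ mol L⁻¹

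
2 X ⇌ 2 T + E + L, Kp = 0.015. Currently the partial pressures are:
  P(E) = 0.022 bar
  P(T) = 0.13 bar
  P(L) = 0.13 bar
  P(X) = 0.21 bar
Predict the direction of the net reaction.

forward (toward products)

Qp = P(T)²·P(E)·P(L) / P(X)² = (0.13)²·(0.022)·(0.13) / (0.21)² = 0.0011
Qp = 0.0011 < Kp = 0.015, so the forward reaction proceeds.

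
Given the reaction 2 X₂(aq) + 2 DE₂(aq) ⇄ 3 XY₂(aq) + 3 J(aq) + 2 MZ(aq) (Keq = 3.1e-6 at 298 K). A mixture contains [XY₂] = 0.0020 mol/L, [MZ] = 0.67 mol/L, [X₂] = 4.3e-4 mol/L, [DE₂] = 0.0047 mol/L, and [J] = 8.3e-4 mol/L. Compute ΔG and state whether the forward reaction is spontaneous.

ΔG = -4.51 kJ/mol; the forward reaction is spontaneous

Q = [XY₂]³·[J]³·[MZ]² / ([X₂]²·[DE₂]²) = (0.0020)³·(8.3e-4)³·(0.67)² / ((4.3e-4)²·(0.0047)²) = 5.03e-7
ΔG = RT ln(Q/Keq) = (8.314 J mol⁻¹ K⁻¹)(298 K) × ln(5.03e-7/3.1e-6)
   = (2.478 kJ/mol)(-1.819) = -4.51 kJ/mol
ΔG < 0, so the forward reaction is spontaneous (proceeds forward).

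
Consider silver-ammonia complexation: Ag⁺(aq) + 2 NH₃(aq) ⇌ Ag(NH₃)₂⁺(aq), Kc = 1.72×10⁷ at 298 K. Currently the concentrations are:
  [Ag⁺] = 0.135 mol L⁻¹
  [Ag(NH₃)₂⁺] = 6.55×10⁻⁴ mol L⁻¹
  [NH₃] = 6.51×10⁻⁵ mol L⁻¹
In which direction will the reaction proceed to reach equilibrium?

toward products

Qc = [Ag(NH₃)₂⁺] / ([Ag⁺]·[NH₃]²) = (6.55×10⁻⁴) / ((0.135)·(6.51×10⁻⁵)²) = 1.14×10⁶
Qc = 1.14×10⁶ < Kc = 1.72×10⁷, so the forward reaction proceeds.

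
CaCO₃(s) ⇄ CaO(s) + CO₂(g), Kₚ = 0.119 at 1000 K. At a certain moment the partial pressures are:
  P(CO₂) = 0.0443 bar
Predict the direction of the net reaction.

toward products

(CaCO₃, CaO are pure solids — omitted from Qₚ.)
Qₚ = P(CO₂) = 0.0443
Qₚ = 0.0443 < Kₚ = 0.119, so the forward reaction proceeds.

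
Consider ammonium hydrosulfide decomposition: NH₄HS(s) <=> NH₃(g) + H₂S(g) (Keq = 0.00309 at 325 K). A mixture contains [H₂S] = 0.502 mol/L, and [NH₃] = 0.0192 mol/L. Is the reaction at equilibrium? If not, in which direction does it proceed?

to the left

(NH₄HS is a pure solid — omitted from Q.)
Q = [NH₃]·[H₂S] = (0.0192)·(0.502) = 0.00964
Q = 0.00964 > Keq = 0.00309, so the reverse reaction proceeds.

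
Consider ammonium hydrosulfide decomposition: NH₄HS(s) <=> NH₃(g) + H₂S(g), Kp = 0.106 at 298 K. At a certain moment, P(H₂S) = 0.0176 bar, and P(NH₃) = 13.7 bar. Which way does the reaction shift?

to the left

(NH₄HS is a pure solid — omitted from Qp.)
Qp = P(NH₃)·P(H₂S) = (13.7)·(0.0176) = 0.241
Qp = 0.241 > Kp = 0.106, so the reverse reaction proceeds.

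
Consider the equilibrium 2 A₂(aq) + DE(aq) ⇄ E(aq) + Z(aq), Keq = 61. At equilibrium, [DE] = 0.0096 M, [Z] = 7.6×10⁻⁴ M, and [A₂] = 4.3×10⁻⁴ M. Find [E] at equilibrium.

[E] = 1.4×10⁻⁴ M

At equilibrium, Keq = [E]·[Z] / ([A₂]²·[DE]) = 61.
([E])·(7.6×10⁻⁴) / ((4.3×10⁻⁴)²·(0.0096)) = 61
[E] = 1.42×10⁻⁴ = 1.4×10⁻⁴ M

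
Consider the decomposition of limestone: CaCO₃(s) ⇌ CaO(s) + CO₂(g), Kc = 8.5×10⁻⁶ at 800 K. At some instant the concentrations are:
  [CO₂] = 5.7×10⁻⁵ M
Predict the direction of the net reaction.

(CaCO₃, CaO are pure solids — omitted from Qc.)
Qc = [CO₂] = 5.7×10⁻⁵
Qc = 5.7×10⁻⁵ > Kc = 8.5×10⁻⁶, so the reverse reaction proceeds.

toward reactants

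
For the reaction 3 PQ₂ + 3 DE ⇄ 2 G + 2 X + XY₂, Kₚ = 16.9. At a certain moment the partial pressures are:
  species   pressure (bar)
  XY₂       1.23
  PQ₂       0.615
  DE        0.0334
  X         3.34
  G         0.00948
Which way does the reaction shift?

toward reactants

Qₚ = P(G)²·P(X)²·P(XY₂) / (P(PQ₂)³·P(DE)³) = (0.00948)²·(3.34)²·(1.23) / ((0.615)³·(0.0334)³) = 142
Qₚ = 142 > Kₚ = 16.9, so the reverse reaction proceeds.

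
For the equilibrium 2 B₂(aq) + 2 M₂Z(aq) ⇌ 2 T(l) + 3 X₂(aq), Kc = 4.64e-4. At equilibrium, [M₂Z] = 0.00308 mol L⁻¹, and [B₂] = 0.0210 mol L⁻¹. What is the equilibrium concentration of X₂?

(T is a pure liquid — omitted from Kc.)
At equilibrium, Kc = [X₂]³ / ([B₂]²·[M₂Z]²) = 4.64e-4.
([X₂])³ / ((0.0210)²·(0.00308)²) = 4.64e-4
[X₂]³ = 1.94e-12 ⇒ [X₂] = 1.25e-4 mol L⁻¹

[X₂] = 1.25e-4 mol L⁻¹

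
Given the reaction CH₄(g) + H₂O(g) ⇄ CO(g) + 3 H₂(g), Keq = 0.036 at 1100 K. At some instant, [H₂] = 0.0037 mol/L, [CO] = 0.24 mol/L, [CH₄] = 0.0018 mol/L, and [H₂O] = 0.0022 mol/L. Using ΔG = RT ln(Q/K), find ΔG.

Q = [CO]·[H₂]³ / ([CH₄]·[H₂O]) = (0.24)·(0.0037)³ / ((0.0018)·(0.0022)) = 0.00307
ΔG = RT ln(Q/Keq) = (8.314 J mol⁻¹ K⁻¹)(1100 K) × ln(0.00307/0.036)
   = (9.145 kJ/mol)(-2.462) = -22.5 kJ/mol
ΔG < 0, so the forward reaction is spontaneous (proceeds forward).

ΔG = -22.5 kJ/mol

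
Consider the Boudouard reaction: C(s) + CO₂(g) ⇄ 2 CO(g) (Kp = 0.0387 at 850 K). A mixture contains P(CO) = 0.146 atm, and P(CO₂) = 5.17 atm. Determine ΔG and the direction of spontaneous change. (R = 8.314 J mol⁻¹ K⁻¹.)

ΔG = -15.8 kJ/mol; the forward reaction is spontaneous

(C is a pure solid — omitted from Qp.)
Qp = P(CO)² / P(CO₂) = (0.146)² / (5.17) = 0.00412
ΔG = RT ln(Qp/Kp) = (8.314 J mol⁻¹ K⁻¹)(850 K) × ln(0.00412/0.0387)
   = (7.067 kJ/mol)(-2.240) = -15.8 kJ/mol
ΔG < 0, so the forward reaction is spontaneous (proceeds forward).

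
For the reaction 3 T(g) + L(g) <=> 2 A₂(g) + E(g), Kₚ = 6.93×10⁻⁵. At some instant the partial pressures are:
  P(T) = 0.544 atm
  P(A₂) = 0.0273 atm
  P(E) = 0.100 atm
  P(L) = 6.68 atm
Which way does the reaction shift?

Qₚ = P(A₂)²·P(E) / (P(T)³·P(L)) = (0.0273)²·(0.100) / ((0.544)³·(6.68)) = 6.93×10⁻⁵
Qₚ = 6.93×10⁻⁵ = Kₚ, so the system is already at equilibrium.

at equilibrium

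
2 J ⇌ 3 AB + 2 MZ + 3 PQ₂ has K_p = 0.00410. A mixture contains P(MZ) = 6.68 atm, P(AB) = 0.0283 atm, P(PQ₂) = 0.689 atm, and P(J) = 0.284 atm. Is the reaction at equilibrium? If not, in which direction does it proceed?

neither direction; the system is at equilibrium

Q_p = P(AB)³·P(MZ)²·P(PQ₂)³ / P(J)² = (0.0283)³·(6.68)²·(0.689)³ / (0.284)² = 0.00410
Q_p = 0.00410 = K_p, so the system is already at equilibrium.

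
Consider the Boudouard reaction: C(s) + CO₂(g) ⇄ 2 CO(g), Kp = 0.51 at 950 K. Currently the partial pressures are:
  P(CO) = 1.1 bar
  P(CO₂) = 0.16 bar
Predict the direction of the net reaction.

toward reactants

(C is a pure solid — omitted from Qp.)
Qp = P(CO)² / P(CO₂) = (1.1)² / (0.16) = 7.6
Qp = 7.6 > Kp = 0.51, so the reverse reaction proceeds.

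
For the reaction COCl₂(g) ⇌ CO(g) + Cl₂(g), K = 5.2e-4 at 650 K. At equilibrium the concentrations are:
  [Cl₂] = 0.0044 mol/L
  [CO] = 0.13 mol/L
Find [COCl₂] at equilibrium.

At equilibrium, K = [CO]·[Cl₂] / [COCl₂] = 5.2e-4.
(0.13)·(0.0044) / ([COCl₂]) = 5.2e-4
[COCl₂] = 1.10 = 1.1 mol/L

[COCl₂] = 1.1 mol/L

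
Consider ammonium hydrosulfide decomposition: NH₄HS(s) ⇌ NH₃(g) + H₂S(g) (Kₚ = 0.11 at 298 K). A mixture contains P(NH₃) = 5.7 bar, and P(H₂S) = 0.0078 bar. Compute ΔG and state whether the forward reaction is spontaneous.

(NH₄HS is a pure solid — omitted from Qₚ.)
Qₚ = P(NH₃)·P(H₂S) = (5.7)·(0.0078) = 0.0445
ΔG = RT ln(Qₚ/Kₚ) = (8.314 J mol⁻¹ K⁻¹)(298 K) × ln(0.0445/0.11)
   = (2.478 kJ/mol)(-0.9050) = -2.24 kJ/mol
ΔG < 0, so the forward reaction is spontaneous (proceeds forward).

ΔG = -2.24 kJ/mol; the forward reaction is spontaneous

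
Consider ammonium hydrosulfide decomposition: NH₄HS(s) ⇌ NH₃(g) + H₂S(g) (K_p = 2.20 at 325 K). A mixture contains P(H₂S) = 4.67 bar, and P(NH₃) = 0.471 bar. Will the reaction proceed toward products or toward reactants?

(NH₄HS is a pure solid — omitted from Q_p.)
Q_p = P(NH₃)·P(H₂S) = (0.471)·(4.67) = 2.20
Q_p = 2.20 = K_p, so the system is already at equilibrium.

at equilibrium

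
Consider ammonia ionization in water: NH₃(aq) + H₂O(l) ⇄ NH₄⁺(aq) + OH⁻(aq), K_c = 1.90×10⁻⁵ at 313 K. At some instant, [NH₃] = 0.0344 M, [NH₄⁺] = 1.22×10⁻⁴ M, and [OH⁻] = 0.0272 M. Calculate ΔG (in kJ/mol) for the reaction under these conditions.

(H₂O is a pure liquid — omitted from Q_c.)
Q_c = [NH₄⁺]·[OH⁻] / [NH₃] = (1.22×10⁻⁴)·(0.0272) / (0.0344) = 9.65×10⁻⁵
ΔG = RT ln(Q_c/K_c) = (8.314 J mol⁻¹ K⁻¹)(313 K) × ln(9.65×10⁻⁵/1.90×10⁻⁵)
   = (2.602 kJ/mol)(1.625) = 4.23 kJ/mol
ΔG > 0, so the forward reaction is non-spontaneous (proceeds in reverse).

ΔG = 4.23 kJ/mol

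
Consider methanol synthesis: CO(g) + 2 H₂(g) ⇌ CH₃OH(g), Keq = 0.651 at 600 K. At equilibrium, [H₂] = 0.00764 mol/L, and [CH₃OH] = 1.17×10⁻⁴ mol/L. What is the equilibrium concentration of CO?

At equilibrium, Keq = [CH₃OH] / ([CO]·[H₂]²) = 0.651.
(1.17×10⁻⁴) / (([CO])·(0.00764)²) = 0.651
[CO] = 3.08 mol/L

[CO] = 3.08 mol/L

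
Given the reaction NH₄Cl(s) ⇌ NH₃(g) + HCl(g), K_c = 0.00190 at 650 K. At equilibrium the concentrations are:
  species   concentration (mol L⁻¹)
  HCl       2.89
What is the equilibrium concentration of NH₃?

[NH₃] = 6.57e-4 mol L⁻¹

(NH₄Cl is a pure solid — omitted from K_c.)
At equilibrium, K_c = [NH₃]·[HCl] = 0.00190.
([NH₃])·(2.89) = 0.00190
[NH₃] = 6.57e-4 mol L⁻¹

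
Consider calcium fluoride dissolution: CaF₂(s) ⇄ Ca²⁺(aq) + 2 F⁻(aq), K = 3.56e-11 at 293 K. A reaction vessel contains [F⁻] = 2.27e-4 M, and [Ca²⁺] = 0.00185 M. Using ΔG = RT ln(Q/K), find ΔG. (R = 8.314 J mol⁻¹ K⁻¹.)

(CaF₂ is a pure solid — omitted from Q.)
Q = [Ca²⁺]·[F⁻]² = (0.00185)·(2.27e-4)² = 9.53e-11
ΔG = RT ln(Q/K) = (8.314 J mol⁻¹ K⁻¹)(293 K) × ln(9.53e-11/3.56e-11)
   = (2.436 kJ/mol)(0.9847) = 2.40 kJ/mol
ΔG > 0, so the forward reaction is non-spontaneous (proceeds in reverse).

ΔG = 2.40 kJ/mol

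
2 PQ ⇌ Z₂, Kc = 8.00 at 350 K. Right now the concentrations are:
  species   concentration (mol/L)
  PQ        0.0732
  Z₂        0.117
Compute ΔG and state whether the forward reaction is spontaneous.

ΔG = 2.92 kJ/mol; the forward reaction is non-spontaneous

Qc = [Z₂] / [PQ]² = (0.117) / (0.0732)² = 21.8
ΔG = RT ln(Qc/Kc) = (8.314 J mol⁻¹ K⁻¹)(350 K) × ln(21.8/8.00)
   = (2.910 kJ/mol)(1.002) = 2.92 kJ/mol
ΔG > 0, so the forward reaction is non-spontaneous (proceeds in reverse).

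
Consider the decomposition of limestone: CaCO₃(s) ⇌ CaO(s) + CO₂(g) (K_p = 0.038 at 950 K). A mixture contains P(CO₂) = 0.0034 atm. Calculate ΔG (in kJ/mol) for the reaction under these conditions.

(CaCO₃, CaO are pure solids — omitted from Q_p.)
Q_p = P(CO₂) = 0.00340
ΔG = RT ln(Q_p/K_p) = (8.314 J mol⁻¹ K⁻¹)(950 K) × ln(0.00340/0.038)
   = (7.898 kJ/mol)(-2.414) = -19.1 kJ/mol
ΔG < 0, so the forward reaction is spontaneous (proceeds forward).

ΔG = -19.1 kJ/mol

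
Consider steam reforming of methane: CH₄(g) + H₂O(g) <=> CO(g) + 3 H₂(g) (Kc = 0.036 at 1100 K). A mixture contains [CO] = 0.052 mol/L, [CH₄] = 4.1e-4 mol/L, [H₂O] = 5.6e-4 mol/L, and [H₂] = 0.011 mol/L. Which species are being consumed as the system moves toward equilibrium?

CO, H₂ (products)

Qc = [CO]·[H₂]³ / ([CH₄]·[H₂O]) = (0.052)·(0.011)³ / ((4.1e-4)·(5.6e-4)) = 0.30
Qc = 0.30 > Kc = 0.036: net reverse reaction.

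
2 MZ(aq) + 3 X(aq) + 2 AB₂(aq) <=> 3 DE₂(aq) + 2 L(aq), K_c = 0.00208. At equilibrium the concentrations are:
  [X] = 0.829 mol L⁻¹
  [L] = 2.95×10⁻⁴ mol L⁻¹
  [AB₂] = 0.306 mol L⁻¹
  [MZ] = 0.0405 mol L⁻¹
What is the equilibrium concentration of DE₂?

[DE₂] = 1.28 mol L⁻¹

At equilibrium, K_c = [DE₂]³·[L]² / ([MZ]²·[X]³·[AB₂]²) = 0.00208.
([DE₂])³·(2.95×10⁻⁴)² / ((0.0405)²·(0.829)³·(0.306)²) = 0.00208
[DE₂]³ = 2.09 ⇒ [DE₂] = 1.28 mol L⁻¹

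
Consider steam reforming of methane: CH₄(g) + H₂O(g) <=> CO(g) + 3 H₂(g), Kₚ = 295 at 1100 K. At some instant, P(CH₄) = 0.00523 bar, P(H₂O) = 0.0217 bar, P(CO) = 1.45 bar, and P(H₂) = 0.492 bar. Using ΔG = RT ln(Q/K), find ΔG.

Qₚ = P(CO)·P(H₂)³ / (P(CH₄)·P(H₂O)) = (1.45)·(0.492)³ / ((0.00523)·(0.0217)) = 1520
ΔG = RT ln(Qₚ/Kₚ) = (8.314 J mol⁻¹ K⁻¹)(1100 K) × ln(1520/295)
   = (9.145 kJ/mol)(1.639) = 15.0 kJ/mol
ΔG > 0, so the forward reaction is non-spontaneous (proceeds in reverse).

ΔG = 15.0 kJ/mol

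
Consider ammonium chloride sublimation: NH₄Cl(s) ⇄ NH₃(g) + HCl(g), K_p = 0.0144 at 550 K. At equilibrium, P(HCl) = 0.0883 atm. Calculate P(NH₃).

(NH₄Cl is a pure solid — omitted from K_p.)
At equilibrium, K_p = P(NH₃)·P(HCl) = 0.0144.
(P(NH₃))·(0.0883) = 0.0144
P(NH₃) = 0.163 atm

P(NH₃) = 0.163 atm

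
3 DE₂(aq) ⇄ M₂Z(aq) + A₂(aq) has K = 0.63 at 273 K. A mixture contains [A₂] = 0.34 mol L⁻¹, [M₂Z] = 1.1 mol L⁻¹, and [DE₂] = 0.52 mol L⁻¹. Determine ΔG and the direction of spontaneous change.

ΔG = 3.27 kJ/mol; the forward reaction is non-spontaneous

Q = [M₂Z]·[A₂] / [DE₂]³ = (1.1)·(0.34) / (0.52)³ = 2.66
ΔG = RT ln(Q/K) = (8.314 J mol⁻¹ K⁻¹)(273 K) × ln(2.66/0.63)
   = (2.270 kJ/mol)(1.440) = 3.27 kJ/mol
ΔG > 0, so the forward reaction is non-spontaneous (proceeds in reverse).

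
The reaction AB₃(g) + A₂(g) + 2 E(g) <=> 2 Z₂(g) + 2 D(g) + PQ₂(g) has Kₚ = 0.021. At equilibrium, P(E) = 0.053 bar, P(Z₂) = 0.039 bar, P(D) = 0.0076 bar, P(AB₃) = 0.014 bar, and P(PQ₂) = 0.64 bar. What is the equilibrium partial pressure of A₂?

At equilibrium, Kₚ = P(Z₂)²·P(D)²·P(PQ₂) / (P(AB₃)·P(A₂)·P(E)²) = 0.021.
(0.039)²·(0.0076)²·(0.64) / ((0.014)·(P(A₂))·(0.053)²) = 0.021
P(A₂) = 0.0681 = 0.068 bar

P(A₂) = 0.068 bar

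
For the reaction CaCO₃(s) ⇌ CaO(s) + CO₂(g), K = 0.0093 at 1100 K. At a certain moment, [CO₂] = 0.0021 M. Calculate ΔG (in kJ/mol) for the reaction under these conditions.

(CaCO₃, CaO are pure solids — omitted from Q.)
Q = [CO₂] = 0.00210
ΔG = RT ln(Q/K) = (8.314 J mol⁻¹ K⁻¹)(1100 K) × ln(0.00210/0.0093)
   = (9.145 kJ/mol)(-1.488) = -13.6 kJ/mol
ΔG < 0, so the forward reaction is spontaneous (proceeds forward).

ΔG = -13.6 kJ/mol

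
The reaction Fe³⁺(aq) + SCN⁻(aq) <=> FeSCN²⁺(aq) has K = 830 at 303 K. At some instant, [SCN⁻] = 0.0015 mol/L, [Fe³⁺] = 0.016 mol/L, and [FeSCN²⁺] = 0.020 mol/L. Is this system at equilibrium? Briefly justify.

yes, at equilibrium

Q = [FeSCN²⁺] / ([Fe³⁺]·[SCN⁻]) = (0.020) / ((0.016)·(0.0015)) = 830
Q = 830 = K; the system is at equilibrium.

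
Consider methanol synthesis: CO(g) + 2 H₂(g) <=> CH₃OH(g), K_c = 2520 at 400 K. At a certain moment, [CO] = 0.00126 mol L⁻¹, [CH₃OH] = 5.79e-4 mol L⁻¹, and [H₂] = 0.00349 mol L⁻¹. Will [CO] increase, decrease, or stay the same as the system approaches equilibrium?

Q_c = [CH₃OH] / ([CO]·[H₂]²) = (5.79e-4) / ((0.00126)·(0.00349)²) = 37700
Q_c = 37700 > K_c = 2520: net reverse reaction.
CO is a reactant, so it increases.

increase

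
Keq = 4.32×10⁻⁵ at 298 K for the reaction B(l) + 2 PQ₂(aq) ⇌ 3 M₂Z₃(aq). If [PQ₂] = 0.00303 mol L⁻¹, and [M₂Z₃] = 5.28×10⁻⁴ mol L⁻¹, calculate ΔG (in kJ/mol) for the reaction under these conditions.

ΔG = -2.46 kJ/mol

(B is a pure liquid — omitted from Q.)
Q = [M₂Z₃]³ / [PQ₂]² = (5.28×10⁻⁴)³ / (0.00303)² = 1.60×10⁻⁵
ΔG = RT ln(Q/Keq) = (8.314 J mol⁻¹ K⁻¹)(298 K) × ln(1.60×10⁻⁵/4.32×10⁻⁵)
   = (2.478 kJ/mol)(-0.9933) = -2.46 kJ/mol
ΔG < 0, so the forward reaction is spontaneous (proceeds forward).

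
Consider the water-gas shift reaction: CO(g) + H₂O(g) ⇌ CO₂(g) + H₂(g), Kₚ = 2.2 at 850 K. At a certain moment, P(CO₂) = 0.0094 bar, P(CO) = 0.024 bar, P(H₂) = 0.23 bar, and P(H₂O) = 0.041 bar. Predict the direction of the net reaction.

no net change (already at equilibrium)

Qₚ = P(CO₂)·P(H₂) / (P(CO)·P(H₂O)) = (0.0094)·(0.23) / ((0.024)·(0.041)) = 2.2
Qₚ = 2.2 = Kₚ, so the system is already at equilibrium.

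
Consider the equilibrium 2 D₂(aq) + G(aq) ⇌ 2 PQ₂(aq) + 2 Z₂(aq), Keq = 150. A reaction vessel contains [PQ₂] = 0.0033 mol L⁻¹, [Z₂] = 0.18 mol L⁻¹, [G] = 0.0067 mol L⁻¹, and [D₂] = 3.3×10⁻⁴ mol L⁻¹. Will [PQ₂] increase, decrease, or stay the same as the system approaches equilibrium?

Q = [PQ₂]²·[Z₂]² / ([D₂]²·[G]) = (0.0033)²·(0.18)² / ((3.3×10⁻⁴)²·(0.0067)) = 480
Q = 480 > Keq = 150: net reverse reaction.
PQ₂ is a product, so it decreases.

decrease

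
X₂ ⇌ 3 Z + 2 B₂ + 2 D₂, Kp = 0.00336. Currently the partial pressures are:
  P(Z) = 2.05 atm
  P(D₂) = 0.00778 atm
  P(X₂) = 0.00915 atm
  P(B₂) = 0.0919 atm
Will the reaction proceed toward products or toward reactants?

to the right

Qp = P(Z)³·P(B₂)²·P(D₂)² / P(X₂) = (2.05)³·(0.0919)²·(0.00778)² / (0.00915) = 4.81×10⁻⁴
Qp = 4.81×10⁻⁴ < Kp = 0.00336, so the forward reaction proceeds.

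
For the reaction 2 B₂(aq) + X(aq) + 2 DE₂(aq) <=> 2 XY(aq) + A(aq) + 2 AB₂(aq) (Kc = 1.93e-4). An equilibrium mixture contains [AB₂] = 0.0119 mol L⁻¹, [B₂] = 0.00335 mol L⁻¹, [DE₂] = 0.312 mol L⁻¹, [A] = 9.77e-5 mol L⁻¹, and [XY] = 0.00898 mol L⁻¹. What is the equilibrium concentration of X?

At equilibrium, Kc = [XY]²·[A]·[AB₂]² / ([B₂]²·[X]·[DE₂]²) = 1.93e-4.
(0.00898)²·(9.77e-5)·(0.0119)² / ((0.00335)²·([X])·(0.312)²) = 1.93e-4
[X] = 0.00529 mol L⁻¹

[X] = 0.00529 mol L⁻¹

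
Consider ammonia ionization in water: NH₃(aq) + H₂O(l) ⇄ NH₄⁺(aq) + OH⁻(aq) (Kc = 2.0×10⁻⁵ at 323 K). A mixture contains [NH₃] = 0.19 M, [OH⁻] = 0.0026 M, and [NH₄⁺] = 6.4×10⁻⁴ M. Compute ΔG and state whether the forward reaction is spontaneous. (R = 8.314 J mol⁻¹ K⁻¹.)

(H₂O is a pure liquid — omitted from Qc.)
Qc = [NH₄⁺]·[OH⁻] / [NH₃] = (6.4×10⁻⁴)·(0.0026) / (0.19) = 8.76×10⁻⁶
ΔG = RT ln(Qc/Kc) = (8.314 J mol⁻¹ K⁻¹)(323 K) × ln(8.76×10⁻⁶/2.0×10⁻⁵)
   = (2.685 kJ/mol)(-0.8255) = -2.22 kJ/mol
ΔG < 0, so the forward reaction is spontaneous (proceeds forward).

ΔG = -2.22 kJ/mol; the forward reaction is spontaneous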